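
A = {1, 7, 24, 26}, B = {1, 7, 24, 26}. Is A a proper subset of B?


A ⊂ B requires: A ⊆ B AND A ≠ B.
A ⊆ B? Yes
A = B? Yes
A = B, so A is not a PROPER subset.

No, A is not a proper subset of B


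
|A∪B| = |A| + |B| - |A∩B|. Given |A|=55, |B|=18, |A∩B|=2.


|A ∪ B| = |A| + |B| - |A ∩ B|
= 55 + 18 - 2
= 71

|A ∪ B| = 71


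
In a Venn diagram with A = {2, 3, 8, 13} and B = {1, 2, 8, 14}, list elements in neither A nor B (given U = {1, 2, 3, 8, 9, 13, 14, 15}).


A = {2, 3, 8, 13}
B = {1, 2, 8, 14}
Region: in neither A nor B (given U = {1, 2, 3, 8, 9, 13, 14, 15})
Elements: {9, 15}

Elements in neither A nor B (given U = {1, 2, 3, 8, 9, 13, 14, 15}): {9, 15}


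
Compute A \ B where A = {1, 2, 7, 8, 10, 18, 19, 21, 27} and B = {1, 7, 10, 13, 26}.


A \ B = elements in A but not in B
A = {1, 2, 7, 8, 10, 18, 19, 21, 27}
B = {1, 7, 10, 13, 26}
Remove from A any elements in B
A \ B = {2, 8, 18, 19, 21, 27}

A \ B = {2, 8, 18, 19, 21, 27}


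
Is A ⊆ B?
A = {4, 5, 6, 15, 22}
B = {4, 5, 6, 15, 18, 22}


A ⊆ B means every element of A is in B.
All elements of A are in B.
So A ⊆ B.

Yes, A ⊆ B


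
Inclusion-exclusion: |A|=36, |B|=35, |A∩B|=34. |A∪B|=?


|A ∪ B| = |A| + |B| - |A ∩ B|
= 36 + 35 - 34
= 37

|A ∪ B| = 37


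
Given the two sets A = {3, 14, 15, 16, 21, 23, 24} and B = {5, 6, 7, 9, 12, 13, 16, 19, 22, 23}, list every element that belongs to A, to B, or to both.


A ∪ B = all elements in A or B (or both)
A = {3, 14, 15, 16, 21, 23, 24}
B = {5, 6, 7, 9, 12, 13, 16, 19, 22, 23}
A ∪ B = {3, 5, 6, 7, 9, 12, 13, 14, 15, 16, 19, 21, 22, 23, 24}

A ∪ B = {3, 5, 6, 7, 9, 12, 13, 14, 15, 16, 19, 21, 22, 23, 24}


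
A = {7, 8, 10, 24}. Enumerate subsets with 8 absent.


A subset of A that omits 8 is a subset of A \ {8}, so there are 2^(n-1) = 2^3 = 8 of them.
Subsets excluding 8: ∅, {7}, {10}, {24}, {7, 10}, {7, 24}, {10, 24}, {7, 10, 24}

Subsets excluding 8 (8 total): ∅, {7}, {10}, {24}, {7, 10}, {7, 24}, {10, 24}, {7, 10, 24}


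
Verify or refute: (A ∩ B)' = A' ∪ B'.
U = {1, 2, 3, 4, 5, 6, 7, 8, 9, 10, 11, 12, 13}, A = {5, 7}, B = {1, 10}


LHS: A ∩ B = ∅
(A ∩ B)' = U \ (A ∩ B) = {1, 2, 3, 4, 5, 6, 7, 8, 9, 10, 11, 12, 13}
A' = {1, 2, 3, 4, 6, 8, 9, 10, 11, 12, 13}, B' = {2, 3, 4, 5, 6, 7, 8, 9, 11, 12, 13}
Claimed RHS: A' ∪ B' = {1, 2, 3, 4, 5, 6, 7, 8, 9, 10, 11, 12, 13}
Identity is VALID: LHS = RHS = {1, 2, 3, 4, 5, 6, 7, 8, 9, 10, 11, 12, 13} ✓

Identity is valid. (A ∩ B)' = A' ∪ B' = {1, 2, 3, 4, 5, 6, 7, 8, 9, 10, 11, 12, 13}


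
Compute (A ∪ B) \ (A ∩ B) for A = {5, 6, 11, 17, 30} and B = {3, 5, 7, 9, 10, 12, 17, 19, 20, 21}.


A △ B = (A \ B) ∪ (B \ A) = elements in exactly one of A or B
A \ B = {6, 11, 30}
B \ A = {3, 7, 9, 10, 12, 19, 20, 21}
A △ B = {3, 6, 7, 9, 10, 11, 12, 19, 20, 21, 30}

A △ B = {3, 6, 7, 9, 10, 11, 12, 19, 20, 21, 30}


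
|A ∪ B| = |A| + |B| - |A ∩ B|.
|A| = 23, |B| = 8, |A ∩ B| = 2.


|A ∪ B| = |A| + |B| - |A ∩ B|
= 23 + 8 - 2
= 29

|A ∪ B| = 29


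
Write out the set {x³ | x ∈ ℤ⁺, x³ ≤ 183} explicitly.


Checking each candidate:
Condition: positive perfect cubes ≤ 183
Result = {1, 8, 27, 64, 125}

{1, 8, 27, 64, 125}


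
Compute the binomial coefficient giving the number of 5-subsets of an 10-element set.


C(n,k) = n! / (k!(n-k)!)
C(10,5) = 10! / (5!5!)
= 252

C(10,5) = 252


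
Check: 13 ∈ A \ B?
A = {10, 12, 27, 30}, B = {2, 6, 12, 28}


A = {10, 12, 27, 30}, B = {2, 6, 12, 28}
A \ B = elements in A but not in B
A \ B = {10, 27, 30}
Checking if 13 ∈ A \ B
13 is not in A \ B → False

13 ∉ A \ B


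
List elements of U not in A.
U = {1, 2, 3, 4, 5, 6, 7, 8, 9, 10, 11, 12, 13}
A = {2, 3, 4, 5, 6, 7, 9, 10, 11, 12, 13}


Aᶜ = U \ A = elements in U but not in A
U = {1, 2, 3, 4, 5, 6, 7, 8, 9, 10, 11, 12, 13}
A = {2, 3, 4, 5, 6, 7, 9, 10, 11, 12, 13}
Aᶜ = {1, 8}

Aᶜ = {1, 8}


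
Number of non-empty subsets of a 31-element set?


Total subsets = 2^n = 2^31 = 2147483648
Non-empty subsets exclude the empty set: 2^n - 1
= 2147483648 - 1
= 2147483647

Number of non-empty subsets = 2147483647


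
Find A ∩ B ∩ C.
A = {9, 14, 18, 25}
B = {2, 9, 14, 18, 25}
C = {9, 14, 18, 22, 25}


A ∩ B = {9, 14, 18, 25}
(A ∩ B) ∩ C = {9, 14, 18, 25}

A ∩ B ∩ C = {9, 14, 18, 25}


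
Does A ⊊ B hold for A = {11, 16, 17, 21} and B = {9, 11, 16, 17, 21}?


A ⊂ B requires: A ⊆ B AND A ≠ B.
A ⊆ B? Yes
A = B? No
A ⊂ B: Yes (A is a proper subset of B)

Yes, A ⊂ B


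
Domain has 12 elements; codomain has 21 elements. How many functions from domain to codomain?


Each of |A| = 12 inputs maps to any of |B| = 21 outputs.
# functions = |B|^|A| = 21^12
= 7355827511386641

Number of functions = 7355827511386641


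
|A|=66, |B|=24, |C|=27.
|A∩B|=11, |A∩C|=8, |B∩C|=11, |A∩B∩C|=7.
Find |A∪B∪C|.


|A∪B∪C| = |A|+|B|+|C| - |A∩B|-|A∩C|-|B∩C| + |A∩B∩C|
= 66+24+27 - 11-8-11 + 7
= 117 - 30 + 7
= 94

|A ∪ B ∪ C| = 94


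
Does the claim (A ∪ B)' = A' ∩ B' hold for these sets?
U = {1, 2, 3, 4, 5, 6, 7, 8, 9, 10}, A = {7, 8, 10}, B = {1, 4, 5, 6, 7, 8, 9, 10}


LHS: A ∪ B = {1, 4, 5, 6, 7, 8, 9, 10}
(A ∪ B)' = U \ (A ∪ B) = {2, 3}
A' = {1, 2, 3, 4, 5, 6, 9}, B' = {2, 3}
Claimed RHS: A' ∩ B' = {2, 3}
Identity is VALID: LHS = RHS = {2, 3} ✓

Identity is valid. (A ∪ B)' = A' ∩ B' = {2, 3}


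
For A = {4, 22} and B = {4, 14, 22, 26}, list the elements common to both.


A ∩ B = elements in both A and B
A = {4, 22}
B = {4, 14, 22, 26}
A ∩ B = {4, 22}

A ∩ B = {4, 22}


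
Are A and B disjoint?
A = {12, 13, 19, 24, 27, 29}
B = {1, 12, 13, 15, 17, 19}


Disjoint means A ∩ B = ∅.
A ∩ B = {12, 13, 19}
A ∩ B ≠ ∅, so A and B are NOT disjoint.

No, A and B are not disjoint (A ∩ B = {12, 13, 19})


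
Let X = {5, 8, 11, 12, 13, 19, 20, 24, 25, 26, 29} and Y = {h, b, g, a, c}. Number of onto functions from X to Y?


n = |X| = 11, k = |Y| = 5. Surjections via inclusion-exclusion:
S(n,k) = Σ(-1)^i × C(k,i) × (k-i)^n, i=0 to k
i=0: (-1)^0×C(5,0)×5^11 = 48828125
i=1: (-1)^1×C(5,1)×4^11 = -20971520
i=2: (-1)^2×C(5,2)×3^11 = 1771470
i=3: (-1)^3×C(5,3)×2^11 = -20480
i=4: (-1)^4×C(5,4)×1^11 = 5
i=5: (-1)^5×C(5,5)×0^11 = 0
Total = 29607600

Number of surjections = 29607600


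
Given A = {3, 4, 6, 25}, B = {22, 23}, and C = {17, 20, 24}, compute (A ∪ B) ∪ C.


A ∪ B = {3, 4, 6, 22, 23, 25}
(A ∪ B) ∪ C = {3, 4, 6, 17, 20, 22, 23, 24, 25}

A ∪ B ∪ C = {3, 4, 6, 17, 20, 22, 23, 24, 25}


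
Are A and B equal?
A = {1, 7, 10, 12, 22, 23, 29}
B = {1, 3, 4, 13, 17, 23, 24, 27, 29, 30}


Two sets are equal iff they have exactly the same elements.
A = {1, 7, 10, 12, 22, 23, 29}
B = {1, 3, 4, 13, 17, 23, 24, 27, 29, 30}
Differences: {3, 4, 7, 10, 12, 13, 17, 22, 24, 27, 30}
A ≠ B

No, A ≠ B


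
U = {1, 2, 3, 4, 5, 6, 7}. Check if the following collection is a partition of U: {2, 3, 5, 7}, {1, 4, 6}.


A partition requires: (1) non-empty parts, (2) pairwise disjoint, (3) union = U
Parts: {2, 3, 5, 7}, {1, 4, 6}
Union of parts: {1, 2, 3, 4, 5, 6, 7}
U = {1, 2, 3, 4, 5, 6, 7}
All non-empty? True
Pairwise disjoint? True
Covers U? True

Yes, valid partition


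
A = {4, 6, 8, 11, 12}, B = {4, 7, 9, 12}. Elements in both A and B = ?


A = {4, 6, 8, 11, 12}
B = {4, 7, 9, 12}
Region: in both A and B
Elements: {4, 12}

Elements in both A and B: {4, 12}


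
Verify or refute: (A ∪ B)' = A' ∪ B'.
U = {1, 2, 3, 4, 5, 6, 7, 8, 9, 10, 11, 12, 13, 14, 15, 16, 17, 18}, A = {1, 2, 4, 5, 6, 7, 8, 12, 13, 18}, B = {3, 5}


LHS: A ∪ B = {1, 2, 3, 4, 5, 6, 7, 8, 12, 13, 18}
(A ∪ B)' = U \ (A ∪ B) = {9, 10, 11, 14, 15, 16, 17}
A' = {3, 9, 10, 11, 14, 15, 16, 17}, B' = {1, 2, 4, 6, 7, 8, 9, 10, 11, 12, 13, 14, 15, 16, 17, 18}
Claimed RHS: A' ∪ B' = {1, 2, 3, 4, 6, 7, 8, 9, 10, 11, 12, 13, 14, 15, 16, 17, 18}
Identity is INVALID: LHS = {9, 10, 11, 14, 15, 16, 17} but the RHS claimed here equals {1, 2, 3, 4, 6, 7, 8, 9, 10, 11, 12, 13, 14, 15, 16, 17, 18}. The correct form is (A ∪ B)' = A' ∩ B'.

Identity is invalid: (A ∪ B)' = {9, 10, 11, 14, 15, 16, 17} but A' ∪ B' = {1, 2, 3, 4, 6, 7, 8, 9, 10, 11, 12, 13, 14, 15, 16, 17, 18}. The correct De Morgan law is (A ∪ B)' = A' ∩ B'.


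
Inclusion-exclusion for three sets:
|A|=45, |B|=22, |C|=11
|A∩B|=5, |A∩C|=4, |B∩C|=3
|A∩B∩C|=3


|A∪B∪C| = |A|+|B|+|C| - |A∩B|-|A∩C|-|B∩C| + |A∩B∩C|
= 45+22+11 - 5-4-3 + 3
= 78 - 12 + 3
= 69

|A ∪ B ∪ C| = 69


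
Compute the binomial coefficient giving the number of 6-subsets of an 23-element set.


C(n,k) = n! / (k!(n-k)!)
C(23,6) = 23! / (6!17!)
= 100947

C(23,6) = 100947


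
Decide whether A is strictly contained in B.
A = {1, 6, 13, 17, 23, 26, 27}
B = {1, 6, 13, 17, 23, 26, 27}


A ⊂ B requires: A ⊆ B AND A ≠ B.
A ⊆ B? Yes
A = B? Yes
A = B, so A is not a PROPER subset.

No, A is not a proper subset of B


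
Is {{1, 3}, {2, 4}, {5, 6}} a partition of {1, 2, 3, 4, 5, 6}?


A partition requires: (1) non-empty parts, (2) pairwise disjoint, (3) union = U
Parts: {1, 3}, {2, 4}, {5, 6}
Union of parts: {1, 2, 3, 4, 5, 6}
U = {1, 2, 3, 4, 5, 6}
All non-empty? True
Pairwise disjoint? True
Covers U? True

Yes, valid partition


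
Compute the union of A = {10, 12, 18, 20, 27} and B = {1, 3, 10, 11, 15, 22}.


A ∪ B = all elements in A or B (or both)
A = {10, 12, 18, 20, 27}
B = {1, 3, 10, 11, 15, 22}
A ∪ B = {1, 3, 10, 11, 12, 15, 18, 20, 22, 27}

A ∪ B = {1, 3, 10, 11, 12, 15, 18, 20, 22, 27}


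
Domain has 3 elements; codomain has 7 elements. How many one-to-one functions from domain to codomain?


An injection sends each of |A| = 3 inputs to a distinct output in B.
# injections = |B|·(|B|-1)·…·(|B|-|A|+1) = 7! / (7 - 3)!
= 7 × 6 × 5
= 210

Number of injections = 210


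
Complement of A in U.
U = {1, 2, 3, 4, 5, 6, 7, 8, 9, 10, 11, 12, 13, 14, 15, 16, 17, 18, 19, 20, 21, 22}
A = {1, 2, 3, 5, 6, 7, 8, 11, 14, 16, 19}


Aᶜ = U \ A = elements in U but not in A
U = {1, 2, 3, 4, 5, 6, 7, 8, 9, 10, 11, 12, 13, 14, 15, 16, 17, 18, 19, 20, 21, 22}
A = {1, 2, 3, 5, 6, 7, 8, 11, 14, 16, 19}
Aᶜ = {4, 9, 10, 12, 13, 15, 17, 18, 20, 21, 22}

Aᶜ = {4, 9, 10, 12, 13, 15, 17, 18, 20, 21, 22}


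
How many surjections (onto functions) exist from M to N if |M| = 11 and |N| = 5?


n = |M| = 11, k = |N| = 5. Surjections via inclusion-exclusion:
S(n,k) = Σ(-1)^i × C(k,i) × (k-i)^n, i=0 to k
i=0: (-1)^0×C(5,0)×5^11 = 48828125
i=1: (-1)^1×C(5,1)×4^11 = -20971520
i=2: (-1)^2×C(5,2)×3^11 = 1771470
i=3: (-1)^3×C(5,3)×2^11 = -20480
i=4: (-1)^4×C(5,4)×1^11 = 5
i=5: (-1)^5×C(5,5)×0^11 = 0
Total = 29607600

Number of surjections = 29607600


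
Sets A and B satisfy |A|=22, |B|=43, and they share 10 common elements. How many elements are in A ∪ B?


|A ∪ B| = |A| + |B| - |A ∩ B|
= 22 + 43 - 10
= 55

|A ∪ B| = 55


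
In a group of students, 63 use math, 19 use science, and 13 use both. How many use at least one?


|A ∪ B| = |A| + |B| - |A ∩ B|
= 63 + 19 - 13
= 69

|A ∪ B| = 69


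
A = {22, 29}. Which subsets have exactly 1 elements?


|A| = 2, so A has C(2,1) = 2 subsets of size 1.
Enumerate by choosing 1 elements from A at a time:
{22}, {29}

1-element subsets (2 total): {22}, {29}


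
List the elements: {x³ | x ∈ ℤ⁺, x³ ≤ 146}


Checking each candidate:
Condition: positive perfect cubes ≤ 146
Result = {1, 8, 27, 64, 125}

{1, 8, 27, 64, 125}


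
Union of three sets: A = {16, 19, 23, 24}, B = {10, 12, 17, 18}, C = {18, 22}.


A ∪ B = {10, 12, 16, 17, 18, 19, 23, 24}
(A ∪ B) ∪ C = {10, 12, 16, 17, 18, 19, 22, 23, 24}

A ∪ B ∪ C = {10, 12, 16, 17, 18, 19, 22, 23, 24}


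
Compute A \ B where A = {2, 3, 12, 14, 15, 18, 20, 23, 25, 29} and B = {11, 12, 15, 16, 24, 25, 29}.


A \ B = elements in A but not in B
A = {2, 3, 12, 14, 15, 18, 20, 23, 25, 29}
B = {11, 12, 15, 16, 24, 25, 29}
Remove from A any elements in B
A \ B = {2, 3, 14, 18, 20, 23}

A \ B = {2, 3, 14, 18, 20, 23}


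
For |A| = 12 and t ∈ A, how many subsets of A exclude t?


Subsets of A avoiding t are subsets of A \ {t}, which has 11 elements.
Count = 2^(n-1) = 2^11
= 2048

Number of subsets avoiding t = 2048


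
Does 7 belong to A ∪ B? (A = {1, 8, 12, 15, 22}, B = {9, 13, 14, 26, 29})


A = {1, 8, 12, 15, 22}, B = {9, 13, 14, 26, 29}
A ∪ B = all elements in A or B
A ∪ B = {1, 8, 9, 12, 13, 14, 15, 22, 26, 29}
Checking if 7 ∈ A ∪ B
7 is not in A ∪ B → False

7 ∉ A ∪ B


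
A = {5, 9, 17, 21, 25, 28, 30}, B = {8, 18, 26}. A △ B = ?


A △ B = (A \ B) ∪ (B \ A) = elements in exactly one of A or B
A \ B = {5, 9, 17, 21, 25, 28, 30}
B \ A = {8, 18, 26}
A △ B = {5, 8, 9, 17, 18, 21, 25, 26, 28, 30}

A △ B = {5, 8, 9, 17, 18, 21, 25, 26, 28, 30}


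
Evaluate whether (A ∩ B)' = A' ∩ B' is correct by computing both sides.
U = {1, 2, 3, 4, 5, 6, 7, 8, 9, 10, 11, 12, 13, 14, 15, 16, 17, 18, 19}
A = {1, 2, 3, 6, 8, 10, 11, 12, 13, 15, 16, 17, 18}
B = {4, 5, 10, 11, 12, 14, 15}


LHS: A ∩ B = {10, 11, 12, 15}
(A ∩ B)' = U \ (A ∩ B) = {1, 2, 3, 4, 5, 6, 7, 8, 9, 13, 14, 16, 17, 18, 19}
A' = {4, 5, 7, 9, 14, 19}, B' = {1, 2, 3, 6, 7, 8, 9, 13, 16, 17, 18, 19}
Claimed RHS: A' ∩ B' = {7, 9, 19}
Identity is INVALID: LHS = {1, 2, 3, 4, 5, 6, 7, 8, 9, 13, 14, 16, 17, 18, 19} but the RHS claimed here equals {7, 9, 19}. The correct form is (A ∩ B)' = A' ∪ B'.

Identity is invalid: (A ∩ B)' = {1, 2, 3, 4, 5, 6, 7, 8, 9, 13, 14, 16, 17, 18, 19} but A' ∩ B' = {7, 9, 19}. The correct De Morgan law is (A ∩ B)' = A' ∪ B'.


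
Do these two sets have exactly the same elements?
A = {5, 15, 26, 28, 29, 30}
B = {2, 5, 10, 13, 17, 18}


Two sets are equal iff they have exactly the same elements.
A = {5, 15, 26, 28, 29, 30}
B = {2, 5, 10, 13, 17, 18}
Differences: {2, 10, 13, 15, 17, 18, 26, 28, 29, 30}
A ≠ B

No, A ≠ B


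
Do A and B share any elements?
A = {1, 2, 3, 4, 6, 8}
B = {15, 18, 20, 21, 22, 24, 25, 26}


Disjoint means A ∩ B = ∅.
A ∩ B = ∅
A ∩ B = ∅, so A and B are disjoint.

No — A and B share no elements (A ∩ B = ∅), so they are disjoint


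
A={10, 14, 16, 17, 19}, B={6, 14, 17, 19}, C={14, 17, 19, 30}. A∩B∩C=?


A ∩ B = {14, 17, 19}
(A ∩ B) ∩ C = {14, 17, 19}

A ∩ B ∩ C = {14, 17, 19}


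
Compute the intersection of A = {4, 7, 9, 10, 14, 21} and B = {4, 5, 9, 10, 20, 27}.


A ∩ B = elements in both A and B
A = {4, 7, 9, 10, 14, 21}
B = {4, 5, 9, 10, 20, 27}
A ∩ B = {4, 9, 10}

A ∩ B = {4, 9, 10}


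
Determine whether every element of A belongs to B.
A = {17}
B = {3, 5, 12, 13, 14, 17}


A ⊆ B means every element of A is in B.
All elements of A are in B.
So A ⊆ B.

Yes, A ⊆ B


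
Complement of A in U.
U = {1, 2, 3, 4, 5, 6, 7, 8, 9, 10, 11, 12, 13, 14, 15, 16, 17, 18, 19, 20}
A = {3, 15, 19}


Aᶜ = U \ A = elements in U but not in A
U = {1, 2, 3, 4, 5, 6, 7, 8, 9, 10, 11, 12, 13, 14, 15, 16, 17, 18, 19, 20}
A = {3, 15, 19}
Aᶜ = {1, 2, 4, 5, 6, 7, 8, 9, 10, 11, 12, 13, 14, 16, 17, 18, 20}

Aᶜ = {1, 2, 4, 5, 6, 7, 8, 9, 10, 11, 12, 13, 14, 16, 17, 18, 20}


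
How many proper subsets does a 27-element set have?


Total subsets = 2^n = 2^27 = 134217728
Proper subsets exclude the set itself: 2^n - 1
= 134217728 - 1
= 134217727

Number of proper subsets = 134217727


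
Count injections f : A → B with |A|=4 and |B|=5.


An injection sends each of |A| = 4 inputs to a distinct output in B.
# injections = |B|·(|B|-1)·…·(|B|-|A|+1) = 5! / (5 - 4)!
= 5 × 4 × 3 × 2
= 120

Number of injections = 120


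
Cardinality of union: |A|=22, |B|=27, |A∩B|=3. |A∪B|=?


|A ∪ B| = |A| + |B| - |A ∩ B|
= 22 + 27 - 3
= 46

|A ∪ B| = 46


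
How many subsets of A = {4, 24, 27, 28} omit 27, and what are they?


A subset of A that omits 27 is a subset of A \ {27}, so there are 2^(n-1) = 2^3 = 8 of them.
Subsets excluding 27: ∅, {4}, {24}, {28}, {4, 24}, {4, 28}, {24, 28}, {4, 24, 28}

Subsets excluding 27 (8 total): ∅, {4}, {24}, {28}, {4, 24}, {4, 28}, {24, 28}, {4, 24, 28}


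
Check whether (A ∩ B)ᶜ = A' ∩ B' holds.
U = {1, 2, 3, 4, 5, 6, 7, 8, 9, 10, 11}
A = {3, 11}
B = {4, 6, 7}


LHS: A ∩ B = ∅
(A ∩ B)' = U \ (A ∩ B) = {1, 2, 3, 4, 5, 6, 7, 8, 9, 10, 11}
A' = {1, 2, 4, 5, 6, 7, 8, 9, 10}, B' = {1, 2, 3, 5, 8, 9, 10, 11}
Claimed RHS: A' ∩ B' = {1, 2, 5, 8, 9, 10}
Identity is INVALID: LHS = {1, 2, 3, 4, 5, 6, 7, 8, 9, 10, 11} but the RHS claimed here equals {1, 2, 5, 8, 9, 10}. The correct form is (A ∩ B)' = A' ∪ B'.

Identity is invalid: (A ∩ B)' = {1, 2, 3, 4, 5, 6, 7, 8, 9, 10, 11} but A' ∩ B' = {1, 2, 5, 8, 9, 10}. The correct De Morgan law is (A ∩ B)' = A' ∪ B'.


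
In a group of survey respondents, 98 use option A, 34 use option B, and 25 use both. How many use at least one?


|A ∪ B| = |A| + |B| - |A ∩ B|
= 98 + 34 - 25
= 107

|A ∪ B| = 107


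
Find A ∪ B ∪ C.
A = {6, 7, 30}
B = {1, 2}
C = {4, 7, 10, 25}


A ∪ B = {1, 2, 6, 7, 30}
(A ∪ B) ∪ C = {1, 2, 4, 6, 7, 10, 25, 30}

A ∪ B ∪ C = {1, 2, 4, 6, 7, 10, 25, 30}


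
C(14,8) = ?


C(n,k) = n! / (k!(n-k)!)
C(14,8) = 14! / (8!6!)
= 3003

C(14,8) = 3003


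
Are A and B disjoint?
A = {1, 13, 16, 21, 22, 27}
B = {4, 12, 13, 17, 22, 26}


Disjoint means A ∩ B = ∅.
A ∩ B = {13, 22}
A ∩ B ≠ ∅, so A and B are NOT disjoint.

No, A and B are not disjoint (A ∩ B = {13, 22})


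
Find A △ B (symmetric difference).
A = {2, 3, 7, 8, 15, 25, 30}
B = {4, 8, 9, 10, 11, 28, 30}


A △ B = (A \ B) ∪ (B \ A) = elements in exactly one of A or B
A \ B = {2, 3, 7, 15, 25}
B \ A = {4, 9, 10, 11, 28}
A △ B = {2, 3, 4, 7, 9, 10, 11, 15, 25, 28}

A △ B = {2, 3, 4, 7, 9, 10, 11, 15, 25, 28}


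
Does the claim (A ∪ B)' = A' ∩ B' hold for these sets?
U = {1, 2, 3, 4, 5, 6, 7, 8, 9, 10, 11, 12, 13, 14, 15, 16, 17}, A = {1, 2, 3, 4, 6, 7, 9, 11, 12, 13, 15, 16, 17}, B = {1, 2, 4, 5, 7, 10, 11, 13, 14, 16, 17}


LHS: A ∪ B = {1, 2, 3, 4, 5, 6, 7, 9, 10, 11, 12, 13, 14, 15, 16, 17}
(A ∪ B)' = U \ (A ∪ B) = {8}
A' = {5, 8, 10, 14}, B' = {3, 6, 8, 9, 12, 15}
Claimed RHS: A' ∩ B' = {8}
Identity is VALID: LHS = RHS = {8} ✓

Identity is valid. (A ∪ B)' = A' ∩ B' = {8}


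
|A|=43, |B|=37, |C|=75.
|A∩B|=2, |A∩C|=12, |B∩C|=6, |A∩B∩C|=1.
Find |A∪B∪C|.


|A∪B∪C| = |A|+|B|+|C| - |A∩B|-|A∩C|-|B∩C| + |A∩B∩C|
= 43+37+75 - 2-12-6 + 1
= 155 - 20 + 1
= 136

|A ∪ B ∪ C| = 136


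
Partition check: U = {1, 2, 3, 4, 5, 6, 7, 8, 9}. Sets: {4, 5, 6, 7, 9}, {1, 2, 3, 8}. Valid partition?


A partition requires: (1) non-empty parts, (2) pairwise disjoint, (3) union = U
Parts: {4, 5, 6, 7, 9}, {1, 2, 3, 8}
Union of parts: {1, 2, 3, 4, 5, 6, 7, 8, 9}
U = {1, 2, 3, 4, 5, 6, 7, 8, 9}
All non-empty? True
Pairwise disjoint? True
Covers U? True

Yes, valid partition


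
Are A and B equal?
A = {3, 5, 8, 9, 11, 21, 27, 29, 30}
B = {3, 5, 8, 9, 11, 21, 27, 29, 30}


Two sets are equal iff they have exactly the same elements.
A = {3, 5, 8, 9, 11, 21, 27, 29, 30}
B = {3, 5, 8, 9, 11, 21, 27, 29, 30}
Same elements → A = B

Yes, A = B


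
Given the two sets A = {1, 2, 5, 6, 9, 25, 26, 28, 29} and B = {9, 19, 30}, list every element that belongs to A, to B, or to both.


A ∪ B = all elements in A or B (or both)
A = {1, 2, 5, 6, 9, 25, 26, 28, 29}
B = {9, 19, 30}
A ∪ B = {1, 2, 5, 6, 9, 19, 25, 26, 28, 29, 30}

A ∪ B = {1, 2, 5, 6, 9, 19, 25, 26, 28, 29, 30}


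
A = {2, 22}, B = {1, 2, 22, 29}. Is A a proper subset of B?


A ⊂ B requires: A ⊆ B AND A ≠ B.
A ⊆ B? Yes
A = B? No
A ⊂ B: Yes (A is a proper subset of B)

Yes, A ⊂ B


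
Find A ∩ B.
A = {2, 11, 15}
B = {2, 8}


A ∩ B = elements in both A and B
A = {2, 11, 15}
B = {2, 8}
A ∩ B = {2}

A ∩ B = {2}


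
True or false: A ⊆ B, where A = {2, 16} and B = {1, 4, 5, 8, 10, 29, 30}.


A ⊆ B means every element of A is in B.
Elements in A not in B: {2, 16}
So A ⊄ B.

No, A ⊄ B


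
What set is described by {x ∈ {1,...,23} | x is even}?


Checking each candidate:
Condition: even numbers in {1,...,23}
Result = {2, 4, 6, 8, 10, 12, 14, 16, 18, 20, 22}

{2, 4, 6, 8, 10, 12, 14, 16, 18, 20, 22}


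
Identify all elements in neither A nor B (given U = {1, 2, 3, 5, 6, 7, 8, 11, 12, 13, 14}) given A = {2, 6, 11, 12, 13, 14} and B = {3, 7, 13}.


A = {2, 6, 11, 12, 13, 14}
B = {3, 7, 13}
Region: in neither A nor B (given U = {1, 2, 3, 5, 6, 7, 8, 11, 12, 13, 14})
Elements: {1, 5, 8}

Elements in neither A nor B (given U = {1, 2, 3, 5, 6, 7, 8, 11, 12, 13, 14}): {1, 5, 8}


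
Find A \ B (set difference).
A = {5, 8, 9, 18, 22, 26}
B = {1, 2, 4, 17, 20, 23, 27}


A \ B = elements in A but not in B
A = {5, 8, 9, 18, 22, 26}
B = {1, 2, 4, 17, 20, 23, 27}
Remove from A any elements in B
A \ B = {5, 8, 9, 18, 22, 26}

A \ B = {5, 8, 9, 18, 22, 26}


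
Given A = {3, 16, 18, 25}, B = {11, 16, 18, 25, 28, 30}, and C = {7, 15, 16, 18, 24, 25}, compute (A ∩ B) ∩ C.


A ∩ B = {16, 18, 25}
(A ∩ B) ∩ C = {16, 18, 25}

A ∩ B ∩ C = {16, 18, 25}


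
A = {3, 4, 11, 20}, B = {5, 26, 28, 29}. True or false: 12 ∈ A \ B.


A = {3, 4, 11, 20}, B = {5, 26, 28, 29}
A \ B = elements in A but not in B
A \ B = {3, 4, 11, 20}
Checking if 12 ∈ A \ B
12 is not in A \ B → False

12 ∉ A \ B


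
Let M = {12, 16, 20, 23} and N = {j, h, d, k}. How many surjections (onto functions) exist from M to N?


n = |M| = 4, k = |N| = 4. Surjections via inclusion-exclusion:
S(n,k) = Σ(-1)^i × C(k,i) × (k-i)^n, i=0 to k
i=0: (-1)^0×C(4,0)×4^4 = 256
i=1: (-1)^1×C(4,1)×3^4 = -324
i=2: (-1)^2×C(4,2)×2^4 = 96
i=3: (-1)^3×C(4,3)×1^4 = -4
i=4: (-1)^4×C(4,4)×0^4 = 0
Total = 24

Number of surjections = 24


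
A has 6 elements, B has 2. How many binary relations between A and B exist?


A relation from A to B is any subset of A × B.
|A × B| = 6 × 2 = 12
# relations = 2^|A × B| = 2^12 = 4096

Number of relations = 4096


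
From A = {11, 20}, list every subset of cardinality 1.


|A| = 2, so A has C(2,1) = 2 subsets of size 1.
Enumerate by choosing 1 elements from A at a time:
{11}, {20}

1-element subsets (2 total): {11}, {20}


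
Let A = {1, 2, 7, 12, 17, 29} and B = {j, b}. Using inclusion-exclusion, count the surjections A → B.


n = |A| = 6, k = |B| = 2. Surjections via inclusion-exclusion:
S(n,k) = Σ(-1)^i × C(k,i) × (k-i)^n, i=0 to k
i=0: (-1)^0×C(2,0)×2^6 = 64
i=1: (-1)^1×C(2,1)×1^6 = -2
i=2: (-1)^2×C(2,2)×0^6 = 0
Total = 62

Number of surjections = 62


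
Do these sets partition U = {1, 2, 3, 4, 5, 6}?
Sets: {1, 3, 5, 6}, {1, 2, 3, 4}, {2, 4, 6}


A partition requires: (1) non-empty parts, (2) pairwise disjoint, (3) union = U
Parts: {1, 3, 5, 6}, {1, 2, 3, 4}, {2, 4, 6}
Union of parts: {1, 2, 3, 4, 5, 6}
U = {1, 2, 3, 4, 5, 6}
All non-empty? True
Pairwise disjoint? False
Covers U? True

No, not a valid partition


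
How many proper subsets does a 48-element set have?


Total subsets = 2^n = 2^48 = 281474976710656
Proper subsets exclude the set itself: 2^n - 1
= 281474976710656 - 1
= 281474976710655

Number of proper subsets = 281474976710655


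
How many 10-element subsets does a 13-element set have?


C(n,k) = n! / (k!(n-k)!)
C(13,10) = 13! / (10!3!)
= 286

C(13,10) = 286


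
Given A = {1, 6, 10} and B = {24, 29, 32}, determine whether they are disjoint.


Disjoint means A ∩ B = ∅.
A ∩ B = ∅
A ∩ B = ∅, so A and B are disjoint.

Yes, A and B are disjoint


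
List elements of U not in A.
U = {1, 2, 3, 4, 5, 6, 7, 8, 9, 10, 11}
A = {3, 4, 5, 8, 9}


Aᶜ = U \ A = elements in U but not in A
U = {1, 2, 3, 4, 5, 6, 7, 8, 9, 10, 11}
A = {3, 4, 5, 8, 9}
Aᶜ = {1, 2, 6, 7, 10, 11}

Aᶜ = {1, 2, 6, 7, 10, 11}


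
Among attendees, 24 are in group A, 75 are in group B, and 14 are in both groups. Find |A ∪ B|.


|A ∪ B| = |A| + |B| - |A ∩ B|
= 24 + 75 - 14
= 85

|A ∪ B| = 85


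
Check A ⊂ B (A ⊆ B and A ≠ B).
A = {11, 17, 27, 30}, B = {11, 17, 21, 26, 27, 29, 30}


A ⊂ B requires: A ⊆ B AND A ≠ B.
A ⊆ B? Yes
A = B? No
A ⊂ B: Yes (A is a proper subset of B)

Yes, A ⊂ B


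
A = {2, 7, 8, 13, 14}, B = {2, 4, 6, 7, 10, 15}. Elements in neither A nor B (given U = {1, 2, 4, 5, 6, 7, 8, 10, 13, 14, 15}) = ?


A = {2, 7, 8, 13, 14}
B = {2, 4, 6, 7, 10, 15}
Region: in neither A nor B (given U = {1, 2, 4, 5, 6, 7, 8, 10, 13, 14, 15})
Elements: {1, 5}

Elements in neither A nor B (given U = {1, 2, 4, 5, 6, 7, 8, 10, 13, 14, 15}): {1, 5}


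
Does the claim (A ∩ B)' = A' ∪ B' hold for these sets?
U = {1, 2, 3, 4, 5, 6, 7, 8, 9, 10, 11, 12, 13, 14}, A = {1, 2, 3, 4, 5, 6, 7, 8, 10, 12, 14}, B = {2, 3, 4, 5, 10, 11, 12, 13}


LHS: A ∩ B = {2, 3, 4, 5, 10, 12}
(A ∩ B)' = U \ (A ∩ B) = {1, 6, 7, 8, 9, 11, 13, 14}
A' = {9, 11, 13}, B' = {1, 6, 7, 8, 9, 14}
Claimed RHS: A' ∪ B' = {1, 6, 7, 8, 9, 11, 13, 14}
Identity is VALID: LHS = RHS = {1, 6, 7, 8, 9, 11, 13, 14} ✓

Identity is valid. (A ∩ B)' = A' ∪ B' = {1, 6, 7, 8, 9, 11, 13, 14}


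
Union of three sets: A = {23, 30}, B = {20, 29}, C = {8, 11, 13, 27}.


A ∪ B = {20, 23, 29, 30}
(A ∪ B) ∪ C = {8, 11, 13, 20, 23, 27, 29, 30}

A ∪ B ∪ C = {8, 11, 13, 20, 23, 27, 29, 30}


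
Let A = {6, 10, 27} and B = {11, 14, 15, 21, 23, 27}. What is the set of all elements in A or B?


A ∪ B = all elements in A or B (or both)
A = {6, 10, 27}
B = {11, 14, 15, 21, 23, 27}
A ∪ B = {6, 10, 11, 14, 15, 21, 23, 27}

A ∪ B = {6, 10, 11, 14, 15, 21, 23, 27}


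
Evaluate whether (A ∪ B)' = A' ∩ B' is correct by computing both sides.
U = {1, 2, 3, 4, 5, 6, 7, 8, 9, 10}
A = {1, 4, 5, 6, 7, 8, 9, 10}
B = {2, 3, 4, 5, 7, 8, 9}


LHS: A ∪ B = {1, 2, 3, 4, 5, 6, 7, 8, 9, 10}
(A ∪ B)' = U \ (A ∪ B) = ∅
A' = {2, 3}, B' = {1, 6, 10}
Claimed RHS: A' ∩ B' = ∅
Identity is VALID: LHS = RHS = ∅ ✓

Identity is valid. (A ∪ B)' = A' ∩ B' = ∅


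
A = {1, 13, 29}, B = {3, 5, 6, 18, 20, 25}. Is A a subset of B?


A ⊆ B means every element of A is in B.
Elements in A not in B: {1, 13, 29}
So A ⊄ B.

No, A ⊄ B


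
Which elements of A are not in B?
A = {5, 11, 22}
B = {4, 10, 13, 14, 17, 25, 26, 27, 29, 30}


A \ B = elements in A but not in B
A = {5, 11, 22}
B = {4, 10, 13, 14, 17, 25, 26, 27, 29, 30}
Remove from A any elements in B
A \ B = {5, 11, 22}

A \ B = {5, 11, 22}


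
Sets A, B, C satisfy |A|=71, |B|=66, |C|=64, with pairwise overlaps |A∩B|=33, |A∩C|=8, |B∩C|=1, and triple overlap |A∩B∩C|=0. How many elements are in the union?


|A∪B∪C| = |A|+|B|+|C| - |A∩B|-|A∩C|-|B∩C| + |A∩B∩C|
= 71+66+64 - 33-8-1 + 0
= 201 - 42 + 0
= 159

|A ∪ B ∪ C| = 159


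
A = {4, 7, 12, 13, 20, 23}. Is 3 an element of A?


A = {4, 7, 12, 13, 20, 23}
Checking if 3 is in A
3 is not in A → False

3 ∉ A


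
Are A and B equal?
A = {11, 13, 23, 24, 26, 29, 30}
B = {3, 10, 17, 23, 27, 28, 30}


Two sets are equal iff they have exactly the same elements.
A = {11, 13, 23, 24, 26, 29, 30}
B = {3, 10, 17, 23, 27, 28, 30}
Differences: {3, 10, 11, 13, 17, 24, 26, 27, 28, 29}
A ≠ B

No, A ≠ B


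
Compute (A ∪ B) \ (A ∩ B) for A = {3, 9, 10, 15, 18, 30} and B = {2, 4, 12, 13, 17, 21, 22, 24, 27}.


A △ B = (A \ B) ∪ (B \ A) = elements in exactly one of A or B
A \ B = {3, 9, 10, 15, 18, 30}
B \ A = {2, 4, 12, 13, 17, 21, 22, 24, 27}
A △ B = {2, 3, 4, 9, 10, 12, 13, 15, 17, 18, 21, 22, 24, 27, 30}

A △ B = {2, 3, 4, 9, 10, 12, 13, 15, 17, 18, 21, 22, 24, 27, 30}


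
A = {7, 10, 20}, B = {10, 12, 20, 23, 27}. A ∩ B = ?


A ∩ B = elements in both A and B
A = {7, 10, 20}
B = {10, 12, 20, 23, 27}
A ∩ B = {10, 20}

A ∩ B = {10, 20}


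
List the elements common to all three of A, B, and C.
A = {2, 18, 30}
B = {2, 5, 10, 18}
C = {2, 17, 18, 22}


A ∩ B = {2, 18}
(A ∩ B) ∩ C = {2, 18}

A ∩ B ∩ C = {2, 18}


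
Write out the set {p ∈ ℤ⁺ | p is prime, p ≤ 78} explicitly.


Checking each candidate:
Condition: primes ≤ 78
Result = {2, 3, 5, 7, 11, 13, 17, 19, 23, 29, 31, 37, 41, 43, 47, 53, 59, 61, 67, 71, 73}

{2, 3, 5, 7, 11, 13, 17, 19, 23, 29, 31, 37, 41, 43, 47, 53, 59, 61, 67, 71, 73}


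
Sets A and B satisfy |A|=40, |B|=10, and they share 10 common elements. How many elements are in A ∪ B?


|A ∪ B| = |A| + |B| - |A ∩ B|
= 40 + 10 - 10
= 40

|A ∪ B| = 40


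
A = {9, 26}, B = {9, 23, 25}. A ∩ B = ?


A ∩ B = elements in both A and B
A = {9, 26}
B = {9, 23, 25}
A ∩ B = {9}

A ∩ B = {9}


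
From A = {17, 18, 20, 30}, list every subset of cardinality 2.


|A| = 4, so A has C(4,2) = 6 subsets of size 2.
Enumerate by choosing 2 elements from A at a time:
{17, 18}, {17, 20}, {17, 30}, {18, 20}, {18, 30}, {20, 30}

2-element subsets (6 total): {17, 18}, {17, 20}, {17, 30}, {18, 20}, {18, 30}, {20, 30}


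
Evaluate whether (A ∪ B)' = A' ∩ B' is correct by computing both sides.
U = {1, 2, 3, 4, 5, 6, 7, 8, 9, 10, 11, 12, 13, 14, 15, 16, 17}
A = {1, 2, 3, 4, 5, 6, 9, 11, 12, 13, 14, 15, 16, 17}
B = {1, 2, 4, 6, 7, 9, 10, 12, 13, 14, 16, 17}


LHS: A ∪ B = {1, 2, 3, 4, 5, 6, 7, 9, 10, 11, 12, 13, 14, 15, 16, 17}
(A ∪ B)' = U \ (A ∪ B) = {8}
A' = {7, 8, 10}, B' = {3, 5, 8, 11, 15}
Claimed RHS: A' ∩ B' = {8}
Identity is VALID: LHS = RHS = {8} ✓

Identity is valid. (A ∪ B)' = A' ∩ B' = {8}


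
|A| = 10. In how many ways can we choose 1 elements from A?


C(n,k) = n! / (k!(n-k)!)
C(10,1) = 10! / (1!9!)
= 10

C(10,1) = 10


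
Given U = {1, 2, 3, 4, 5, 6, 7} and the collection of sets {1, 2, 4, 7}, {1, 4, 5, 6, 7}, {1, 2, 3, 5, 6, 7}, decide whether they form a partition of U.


A partition requires: (1) non-empty parts, (2) pairwise disjoint, (3) union = U
Parts: {1, 2, 4, 7}, {1, 4, 5, 6, 7}, {1, 2, 3, 5, 6, 7}
Union of parts: {1, 2, 3, 4, 5, 6, 7}
U = {1, 2, 3, 4, 5, 6, 7}
All non-empty? True
Pairwise disjoint? False
Covers U? True

No, not a valid partition


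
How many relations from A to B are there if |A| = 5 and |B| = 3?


A relation from A to B is any subset of A × B.
|A × B| = 5 × 3 = 15
# relations = 2^|A × B| = 2^15 = 32768

Number of relations = 32768


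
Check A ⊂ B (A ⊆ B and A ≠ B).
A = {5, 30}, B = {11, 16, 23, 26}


A ⊂ B requires: A ⊆ B AND A ≠ B.
A ⊆ B? No
A ⊄ B, so A is not a proper subset.

No, A is not a proper subset of B


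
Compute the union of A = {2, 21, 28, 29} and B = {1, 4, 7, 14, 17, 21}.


A ∪ B = all elements in A or B (or both)
A = {2, 21, 28, 29}
B = {1, 4, 7, 14, 17, 21}
A ∪ B = {1, 2, 4, 7, 14, 17, 21, 28, 29}

A ∪ B = {1, 2, 4, 7, 14, 17, 21, 28, 29}


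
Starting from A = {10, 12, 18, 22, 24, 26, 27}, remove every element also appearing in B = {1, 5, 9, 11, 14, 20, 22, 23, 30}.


A \ B = elements in A but not in B
A = {10, 12, 18, 22, 24, 26, 27}
B = {1, 5, 9, 11, 14, 20, 22, 23, 30}
Remove from A any elements in B
A \ B = {10, 12, 18, 24, 26, 27}

A \ B = {10, 12, 18, 24, 26, 27}


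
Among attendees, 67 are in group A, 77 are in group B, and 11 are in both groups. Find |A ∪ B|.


|A ∪ B| = |A| + |B| - |A ∩ B|
= 67 + 77 - 11
= 133

|A ∪ B| = 133


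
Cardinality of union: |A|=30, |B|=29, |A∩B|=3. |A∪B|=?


|A ∪ B| = |A| + |B| - |A ∩ B|
= 30 + 29 - 3
= 56

|A ∪ B| = 56


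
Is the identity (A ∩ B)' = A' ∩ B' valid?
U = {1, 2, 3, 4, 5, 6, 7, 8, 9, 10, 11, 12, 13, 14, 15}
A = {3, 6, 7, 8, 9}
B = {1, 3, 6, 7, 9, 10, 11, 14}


LHS: A ∩ B = {3, 6, 7, 9}
(A ∩ B)' = U \ (A ∩ B) = {1, 2, 4, 5, 8, 10, 11, 12, 13, 14, 15}
A' = {1, 2, 4, 5, 10, 11, 12, 13, 14, 15}, B' = {2, 4, 5, 8, 12, 13, 15}
Claimed RHS: A' ∩ B' = {2, 4, 5, 12, 13, 15}
Identity is INVALID: LHS = {1, 2, 4, 5, 8, 10, 11, 12, 13, 14, 15} but the RHS claimed here equals {2, 4, 5, 12, 13, 15}. The correct form is (A ∩ B)' = A' ∪ B'.

Identity is invalid: (A ∩ B)' = {1, 2, 4, 5, 8, 10, 11, 12, 13, 14, 15} but A' ∩ B' = {2, 4, 5, 12, 13, 15}. The correct De Morgan law is (A ∩ B)' = A' ∪ B'.


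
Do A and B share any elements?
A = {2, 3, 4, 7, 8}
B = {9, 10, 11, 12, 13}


Disjoint means A ∩ B = ∅.
A ∩ B = ∅
A ∩ B = ∅, so A and B are disjoint.

No — A and B share no elements (A ∩ B = ∅), so they are disjoint


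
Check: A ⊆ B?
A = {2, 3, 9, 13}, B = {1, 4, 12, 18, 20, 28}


A ⊆ B means every element of A is in B.
Elements in A not in B: {2, 3, 9, 13}
So A ⊄ B.

No, A ⊄ B


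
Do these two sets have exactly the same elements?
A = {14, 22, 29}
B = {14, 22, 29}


Two sets are equal iff they have exactly the same elements.
A = {14, 22, 29}
B = {14, 22, 29}
Same elements → A = B

Yes, A = B


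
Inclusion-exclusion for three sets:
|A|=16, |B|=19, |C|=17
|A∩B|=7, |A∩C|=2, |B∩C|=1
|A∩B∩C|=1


|A∪B∪C| = |A|+|B|+|C| - |A∩B|-|A∩C|-|B∩C| + |A∩B∩C|
= 16+19+17 - 7-2-1 + 1
= 52 - 10 + 1
= 43

|A ∪ B ∪ C| = 43


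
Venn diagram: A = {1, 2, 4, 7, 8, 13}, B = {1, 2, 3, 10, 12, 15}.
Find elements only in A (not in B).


A = {1, 2, 4, 7, 8, 13}
B = {1, 2, 3, 10, 12, 15}
Region: only in A (not in B)
Elements: {4, 7, 8, 13}

Elements only in A (not in B): {4, 7, 8, 13}


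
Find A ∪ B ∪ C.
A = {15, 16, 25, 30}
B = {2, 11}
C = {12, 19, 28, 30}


A ∪ B = {2, 11, 15, 16, 25, 30}
(A ∪ B) ∪ C = {2, 11, 12, 15, 16, 19, 25, 28, 30}

A ∪ B ∪ C = {2, 11, 12, 15, 16, 19, 25, 28, 30}


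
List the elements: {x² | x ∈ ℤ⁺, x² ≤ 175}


Checking each candidate:
Condition: positive perfect squares ≤ 175
Result = {1, 4, 9, 16, 25, 36, 49, 64, 81, 100, 121, 144, 169}

{1, 4, 9, 16, 25, 36, 49, 64, 81, 100, 121, 144, 169}


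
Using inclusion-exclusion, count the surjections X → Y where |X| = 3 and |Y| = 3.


n = |X| = 3, k = |Y| = 3. Surjections via inclusion-exclusion:
S(n,k) = Σ(-1)^i × C(k,i) × (k-i)^n, i=0 to k
i=0: (-1)^0×C(3,0)×3^3 = 27
i=1: (-1)^1×C(3,1)×2^3 = -24
i=2: (-1)^2×C(3,2)×1^3 = 3
i=3: (-1)^3×C(3,3)×0^3 = 0
Total = 6

Number of surjections = 6


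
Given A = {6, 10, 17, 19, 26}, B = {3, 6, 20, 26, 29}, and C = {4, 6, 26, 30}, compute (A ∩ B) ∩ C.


A ∩ B = {6, 26}
(A ∩ B) ∩ C = {6, 26}

A ∩ B ∩ C = {6, 26}


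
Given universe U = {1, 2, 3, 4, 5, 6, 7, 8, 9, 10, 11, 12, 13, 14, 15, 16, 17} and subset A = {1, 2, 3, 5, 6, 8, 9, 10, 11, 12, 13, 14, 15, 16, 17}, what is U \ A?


Aᶜ = U \ A = elements in U but not in A
U = {1, 2, 3, 4, 5, 6, 7, 8, 9, 10, 11, 12, 13, 14, 15, 16, 17}
A = {1, 2, 3, 5, 6, 8, 9, 10, 11, 12, 13, 14, 15, 16, 17}
Aᶜ = {4, 7}

Aᶜ = {4, 7}


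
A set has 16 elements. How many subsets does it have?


Number of subsets = 2^n
= 2^16
= 65536

|P(A)| = 65536


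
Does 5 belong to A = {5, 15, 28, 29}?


A = {5, 15, 28, 29}
Checking if 5 is in A
5 is in A → True

5 ∈ A


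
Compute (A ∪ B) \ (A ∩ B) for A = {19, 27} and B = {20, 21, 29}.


A △ B = (A \ B) ∪ (B \ A) = elements in exactly one of A or B
A \ B = {19, 27}
B \ A = {20, 21, 29}
A △ B = {19, 20, 21, 27, 29}

A △ B = {19, 20, 21, 27, 29}


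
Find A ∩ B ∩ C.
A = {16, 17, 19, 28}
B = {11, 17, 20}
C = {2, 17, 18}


A ∩ B = {17}
(A ∩ B) ∩ C = {17}

A ∩ B ∩ C = {17}


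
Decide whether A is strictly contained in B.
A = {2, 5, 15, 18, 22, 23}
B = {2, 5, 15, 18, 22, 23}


A ⊂ B requires: A ⊆ B AND A ≠ B.
A ⊆ B? Yes
A = B? Yes
A = B, so A is not a PROPER subset.

No, A is not a proper subset of B


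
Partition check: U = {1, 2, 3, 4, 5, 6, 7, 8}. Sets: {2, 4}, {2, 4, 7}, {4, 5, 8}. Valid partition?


A partition requires: (1) non-empty parts, (2) pairwise disjoint, (3) union = U
Parts: {2, 4}, {2, 4, 7}, {4, 5, 8}
Union of parts: {2, 4, 5, 7, 8}
U = {1, 2, 3, 4, 5, 6, 7, 8}
All non-empty? True
Pairwise disjoint? False
Covers U? False

No, not a valid partition


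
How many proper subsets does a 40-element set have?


Total subsets = 2^n = 2^40 = 1099511627776
Proper subsets exclude the set itself: 2^n - 1
= 1099511627776 - 1
= 1099511627775

Number of proper subsets = 1099511627775


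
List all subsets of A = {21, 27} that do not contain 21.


A subset of A that omits 21 is a subset of A \ {21}, so there are 2^(n-1) = 2^1 = 2 of them.
Subsets excluding 21: ∅, {27}

Subsets excluding 21 (2 total): ∅, {27}


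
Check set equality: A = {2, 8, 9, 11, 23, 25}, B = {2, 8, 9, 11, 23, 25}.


Two sets are equal iff they have exactly the same elements.
A = {2, 8, 9, 11, 23, 25}
B = {2, 8, 9, 11, 23, 25}
Same elements → A = B

Yes, A = B


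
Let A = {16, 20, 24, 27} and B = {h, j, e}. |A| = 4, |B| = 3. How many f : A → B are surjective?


n = |A| = 4, k = |B| = 3. Surjections via inclusion-exclusion:
S(n,k) = Σ(-1)^i × C(k,i) × (k-i)^n, i=0 to k
i=0: (-1)^0×C(3,0)×3^4 = 81
i=1: (-1)^1×C(3,1)×2^4 = -48
i=2: (-1)^2×C(3,2)×1^4 = 3
i=3: (-1)^3×C(3,3)×0^4 = 0
Total = 36

Number of surjections = 36


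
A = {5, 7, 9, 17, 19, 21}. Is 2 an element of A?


A = {5, 7, 9, 17, 19, 21}
Checking if 2 is in A
2 is not in A → False

2 ∉ A


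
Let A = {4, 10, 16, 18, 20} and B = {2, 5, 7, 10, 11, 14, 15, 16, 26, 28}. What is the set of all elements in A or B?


A ∪ B = all elements in A or B (or both)
A = {4, 10, 16, 18, 20}
B = {2, 5, 7, 10, 11, 14, 15, 16, 26, 28}
A ∪ B = {2, 4, 5, 7, 10, 11, 14, 15, 16, 18, 20, 26, 28}

A ∪ B = {2, 4, 5, 7, 10, 11, 14, 15, 16, 18, 20, 26, 28}


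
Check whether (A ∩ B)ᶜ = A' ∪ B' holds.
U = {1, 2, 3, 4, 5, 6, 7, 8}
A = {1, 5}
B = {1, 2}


LHS: A ∩ B = {1}
(A ∩ B)' = U \ (A ∩ B) = {2, 3, 4, 5, 6, 7, 8}
A' = {2, 3, 4, 6, 7, 8}, B' = {3, 4, 5, 6, 7, 8}
Claimed RHS: A' ∪ B' = {2, 3, 4, 5, 6, 7, 8}
Identity is VALID: LHS = RHS = {2, 3, 4, 5, 6, 7, 8} ✓

Identity is valid. (A ∩ B)' = A' ∪ B' = {2, 3, 4, 5, 6, 7, 8}


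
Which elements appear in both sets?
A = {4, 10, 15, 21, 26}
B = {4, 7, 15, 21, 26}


A ∩ B = elements in both A and B
A = {4, 10, 15, 21, 26}
B = {4, 7, 15, 21, 26}
A ∩ B = {4, 15, 21, 26}

A ∩ B = {4, 15, 21, 26}


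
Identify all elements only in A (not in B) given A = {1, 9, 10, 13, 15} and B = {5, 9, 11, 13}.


A = {1, 9, 10, 13, 15}
B = {5, 9, 11, 13}
Region: only in A (not in B)
Elements: {1, 10, 15}

Elements only in A (not in B): {1, 10, 15}


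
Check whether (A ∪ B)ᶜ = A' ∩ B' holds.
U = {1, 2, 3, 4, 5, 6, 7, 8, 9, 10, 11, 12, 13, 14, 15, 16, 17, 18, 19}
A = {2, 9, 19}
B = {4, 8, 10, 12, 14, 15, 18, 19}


LHS: A ∪ B = {2, 4, 8, 9, 10, 12, 14, 15, 18, 19}
(A ∪ B)' = U \ (A ∪ B) = {1, 3, 5, 6, 7, 11, 13, 16, 17}
A' = {1, 3, 4, 5, 6, 7, 8, 10, 11, 12, 13, 14, 15, 16, 17, 18}, B' = {1, 2, 3, 5, 6, 7, 9, 11, 13, 16, 17}
Claimed RHS: A' ∩ B' = {1, 3, 5, 6, 7, 11, 13, 16, 17}
Identity is VALID: LHS = RHS = {1, 3, 5, 6, 7, 11, 13, 16, 17} ✓

Identity is valid. (A ∪ B)' = A' ∩ B' = {1, 3, 5, 6, 7, 11, 13, 16, 17}


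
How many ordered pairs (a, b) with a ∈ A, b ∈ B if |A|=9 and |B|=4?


|A × B| = |A| × |B|
= 9 × 4
= 36

|A × B| = 36


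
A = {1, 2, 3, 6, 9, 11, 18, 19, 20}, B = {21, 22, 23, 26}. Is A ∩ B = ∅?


Disjoint means A ∩ B = ∅.
A ∩ B = ∅
A ∩ B = ∅, so A and B are disjoint.

Yes, A and B are disjoint


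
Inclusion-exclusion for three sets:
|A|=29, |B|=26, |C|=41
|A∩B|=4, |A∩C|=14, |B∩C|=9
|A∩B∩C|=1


|A∪B∪C| = |A|+|B|+|C| - |A∩B|-|A∩C|-|B∩C| + |A∩B∩C|
= 29+26+41 - 4-14-9 + 1
= 96 - 27 + 1
= 70

|A ∪ B ∪ C| = 70


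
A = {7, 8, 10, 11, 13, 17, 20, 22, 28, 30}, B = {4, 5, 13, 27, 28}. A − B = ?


A \ B = elements in A but not in B
A = {7, 8, 10, 11, 13, 17, 20, 22, 28, 30}
B = {4, 5, 13, 27, 28}
Remove from A any elements in B
A \ B = {7, 8, 10, 11, 17, 20, 22, 30}

A \ B = {7, 8, 10, 11, 17, 20, 22, 30}
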